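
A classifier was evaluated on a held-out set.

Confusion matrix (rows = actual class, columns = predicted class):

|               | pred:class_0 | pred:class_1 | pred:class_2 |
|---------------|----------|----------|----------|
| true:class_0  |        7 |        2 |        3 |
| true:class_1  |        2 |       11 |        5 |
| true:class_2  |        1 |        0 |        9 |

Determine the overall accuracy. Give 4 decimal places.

Accuracy = trace / total = (7+11+9=27) / 40 = 27/40 = 0.6750

0.6750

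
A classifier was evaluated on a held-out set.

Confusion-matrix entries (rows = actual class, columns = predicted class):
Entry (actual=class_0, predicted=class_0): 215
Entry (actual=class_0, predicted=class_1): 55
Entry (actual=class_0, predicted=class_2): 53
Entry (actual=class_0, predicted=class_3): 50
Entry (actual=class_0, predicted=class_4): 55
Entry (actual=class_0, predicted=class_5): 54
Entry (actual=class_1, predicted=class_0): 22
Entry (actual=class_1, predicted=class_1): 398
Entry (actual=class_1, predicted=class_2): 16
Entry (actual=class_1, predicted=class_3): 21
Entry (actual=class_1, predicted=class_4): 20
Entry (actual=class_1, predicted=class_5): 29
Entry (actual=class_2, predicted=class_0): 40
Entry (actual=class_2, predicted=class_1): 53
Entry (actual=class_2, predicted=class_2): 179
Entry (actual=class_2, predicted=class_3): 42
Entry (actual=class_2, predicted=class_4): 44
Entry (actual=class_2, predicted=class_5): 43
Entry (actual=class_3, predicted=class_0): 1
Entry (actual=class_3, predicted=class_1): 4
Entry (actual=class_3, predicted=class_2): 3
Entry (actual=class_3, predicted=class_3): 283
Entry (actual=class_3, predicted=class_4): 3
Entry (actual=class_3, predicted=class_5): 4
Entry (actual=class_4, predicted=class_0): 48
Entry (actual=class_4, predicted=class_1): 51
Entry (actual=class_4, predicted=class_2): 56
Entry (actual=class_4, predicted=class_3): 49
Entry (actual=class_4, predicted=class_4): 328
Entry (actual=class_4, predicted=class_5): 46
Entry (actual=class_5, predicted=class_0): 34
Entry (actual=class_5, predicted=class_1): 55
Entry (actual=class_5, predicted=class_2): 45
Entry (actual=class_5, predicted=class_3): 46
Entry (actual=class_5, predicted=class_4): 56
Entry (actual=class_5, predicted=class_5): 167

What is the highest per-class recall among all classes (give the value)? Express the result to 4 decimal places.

0.9497

Per-class recall (TP/(TP+FN)):
  class_0: TP=215, FN=55+53+50+55+54=267 → 215/482 = 0.44606
  class_1: TP=398, FN=22+16+21+20+29=108 → 398/506 = 0.78656
  class_2: TP=179, FN=40+53+42+44+43=222 → 179/401 = 0.44638
  class_3: TP=283, FN=1+4+3+3+4=15 → 283/298 = 0.94966
  class_4: TP=328, FN=48+51+56+49+46=250 → 328/578 = 0.56747
  class_5: TP=167, FN=34+55+45+46+56=236 → 167/403 = 0.41439
Highest is class 'class_3' with recall = 0.9497.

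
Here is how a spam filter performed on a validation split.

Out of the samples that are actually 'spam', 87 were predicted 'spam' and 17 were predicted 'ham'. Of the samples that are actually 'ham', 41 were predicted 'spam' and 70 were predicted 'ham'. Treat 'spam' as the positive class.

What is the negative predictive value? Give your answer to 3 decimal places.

0.805

NPV = TN/(TN+FN) = 70/(70+17) = 0.805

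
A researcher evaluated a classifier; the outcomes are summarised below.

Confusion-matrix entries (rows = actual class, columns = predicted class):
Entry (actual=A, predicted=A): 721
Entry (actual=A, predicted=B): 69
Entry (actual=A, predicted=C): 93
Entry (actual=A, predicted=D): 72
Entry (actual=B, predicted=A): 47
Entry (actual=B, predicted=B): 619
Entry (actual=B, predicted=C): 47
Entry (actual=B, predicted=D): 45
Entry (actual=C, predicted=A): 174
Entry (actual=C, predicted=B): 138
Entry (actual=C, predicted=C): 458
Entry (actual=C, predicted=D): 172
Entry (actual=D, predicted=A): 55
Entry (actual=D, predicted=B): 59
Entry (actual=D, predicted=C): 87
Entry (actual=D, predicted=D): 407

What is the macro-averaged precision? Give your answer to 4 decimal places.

Per-class precision (TP/(TP+FP)):
  A: TP=721, FP=47+174+55=276 → 721/997 = 0.72317
  B: TP=619, FP=69+138+59=266 → 619/885 = 0.69944
  C: TP=458, FP=93+47+87=227 → 458/685 = 0.66861
  D: TP=407, FP=72+45+172=289 → 407/696 = 0.58477
Macro-precision = mean = (0.72317 + 0.69944 + 0.66861 + 0.58477) / 4 = 0.6690

0.6690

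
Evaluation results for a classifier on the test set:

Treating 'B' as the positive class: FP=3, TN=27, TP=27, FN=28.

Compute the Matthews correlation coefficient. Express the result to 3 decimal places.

0.391

MCC = (TP·TN − FP·FN) / √((TP+FP)(TP+FN)(TN+FP)(TN+FN))
Numerator = 27·27 − 3·28 = 645
Denominator = √(30·55·30·55) = √2722500 = 1650.0000
MCC = 645 / 1650.0000 = 0.391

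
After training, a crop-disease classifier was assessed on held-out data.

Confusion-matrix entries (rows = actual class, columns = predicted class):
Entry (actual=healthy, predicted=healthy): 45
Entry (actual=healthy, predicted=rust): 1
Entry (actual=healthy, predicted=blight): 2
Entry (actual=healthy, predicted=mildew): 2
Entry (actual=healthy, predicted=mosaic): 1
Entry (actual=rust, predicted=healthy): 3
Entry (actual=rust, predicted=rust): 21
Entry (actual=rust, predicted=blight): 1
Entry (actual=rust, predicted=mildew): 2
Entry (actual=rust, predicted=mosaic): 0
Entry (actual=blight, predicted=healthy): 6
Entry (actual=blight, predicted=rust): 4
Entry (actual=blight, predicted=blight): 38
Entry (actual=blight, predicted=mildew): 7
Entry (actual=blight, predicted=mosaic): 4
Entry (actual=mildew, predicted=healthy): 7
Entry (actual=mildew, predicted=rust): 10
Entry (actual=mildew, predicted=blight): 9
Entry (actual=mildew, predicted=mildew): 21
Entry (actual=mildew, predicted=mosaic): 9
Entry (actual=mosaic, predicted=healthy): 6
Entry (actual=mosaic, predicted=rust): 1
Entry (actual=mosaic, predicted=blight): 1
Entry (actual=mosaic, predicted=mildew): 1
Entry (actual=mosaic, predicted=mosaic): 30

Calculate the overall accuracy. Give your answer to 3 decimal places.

0.668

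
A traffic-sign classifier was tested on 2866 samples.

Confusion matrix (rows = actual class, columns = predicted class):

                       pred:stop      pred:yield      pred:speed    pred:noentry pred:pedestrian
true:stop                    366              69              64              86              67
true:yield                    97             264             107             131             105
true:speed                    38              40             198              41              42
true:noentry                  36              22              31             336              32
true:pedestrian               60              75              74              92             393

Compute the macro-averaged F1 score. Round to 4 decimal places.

Per-class F1 score (2·TP/(2·TP+FP+FN)):
  stop: TP=366, FP=97+38+36+60=231, FN=69+64+86+67=286 → 732/1249 = 0.58607
  yield: TP=264, FP=69+40+22+75=206, FN=97+107+131+105=440 → 528/1174 = 0.44974
  speed: TP=198, FP=64+107+31+74=276, FN=38+40+41+42=161 → 396/833 = 0.47539
  noentry: TP=336, FP=86+131+41+92=350, FN=36+22+31+32=121 → 672/1143 = 0.58793
  pedestrian: TP=393, FP=67+105+42+32=246, FN=60+75+74+92=301 → 786/1333 = 0.58965
Macro-F1 score = mean = (0.58607 + 0.44974 + 0.47539 + 0.58793 + 0.58965) / 5 = 0.5378

0.5378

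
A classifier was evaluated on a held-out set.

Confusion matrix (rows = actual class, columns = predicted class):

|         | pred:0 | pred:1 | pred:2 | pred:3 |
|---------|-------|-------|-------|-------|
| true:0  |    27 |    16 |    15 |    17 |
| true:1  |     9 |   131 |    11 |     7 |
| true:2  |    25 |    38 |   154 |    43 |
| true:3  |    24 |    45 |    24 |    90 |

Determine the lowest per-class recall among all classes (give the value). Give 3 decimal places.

0.360

Per-class recall (TP/(TP+FN)):
  0: TP=27, FN=16+15+17=48 → 27/75 = 0.3600
  1: TP=131, FN=9+11+7=27 → 131/158 = 0.8291
  2: TP=154, FN=25+38+43=106 → 154/260 = 0.5923
  3: TP=90, FN=24+45+24=93 → 90/183 = 0.4918
Lowest is class '0' with recall = 0.360.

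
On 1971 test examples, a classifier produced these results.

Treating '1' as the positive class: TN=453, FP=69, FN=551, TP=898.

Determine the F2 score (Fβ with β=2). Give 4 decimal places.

0.6639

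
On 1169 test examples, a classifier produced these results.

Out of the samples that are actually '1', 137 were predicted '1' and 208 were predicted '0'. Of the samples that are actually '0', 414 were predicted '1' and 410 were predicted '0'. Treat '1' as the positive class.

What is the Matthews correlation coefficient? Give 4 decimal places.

-0.0962

MCC = (TP·TN − FP·FN) / √((TP+FP)(TP+FN)(TN+FP)(TN+FN))
Numerator = 137·410 − 414·208 = -29942
Denominator = √(551·345·824·618) = √96802457040 = 311130.9323
MCC = -29942 / 311130.9323 = -0.0962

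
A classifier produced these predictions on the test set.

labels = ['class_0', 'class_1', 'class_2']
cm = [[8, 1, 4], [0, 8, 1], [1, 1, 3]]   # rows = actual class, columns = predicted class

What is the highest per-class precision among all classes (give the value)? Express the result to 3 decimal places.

Per-class precision (TP/(TP+FP)):
  class_0: TP=8, FP=0+1=1 → 8/9 = 0.8889
  class_1: TP=8, FP=1+1=2 → 8/10 = 0.8000
  class_2: TP=3, FP=4+1=5 → 3/8 = 0.3750
Highest is class 'class_0' with precision = 0.889.

0.889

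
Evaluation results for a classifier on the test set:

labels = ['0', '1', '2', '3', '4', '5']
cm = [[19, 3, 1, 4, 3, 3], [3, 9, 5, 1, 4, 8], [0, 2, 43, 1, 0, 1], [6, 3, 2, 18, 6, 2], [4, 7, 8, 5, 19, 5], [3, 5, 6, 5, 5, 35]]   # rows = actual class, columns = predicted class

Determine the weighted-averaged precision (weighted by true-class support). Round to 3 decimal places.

0.554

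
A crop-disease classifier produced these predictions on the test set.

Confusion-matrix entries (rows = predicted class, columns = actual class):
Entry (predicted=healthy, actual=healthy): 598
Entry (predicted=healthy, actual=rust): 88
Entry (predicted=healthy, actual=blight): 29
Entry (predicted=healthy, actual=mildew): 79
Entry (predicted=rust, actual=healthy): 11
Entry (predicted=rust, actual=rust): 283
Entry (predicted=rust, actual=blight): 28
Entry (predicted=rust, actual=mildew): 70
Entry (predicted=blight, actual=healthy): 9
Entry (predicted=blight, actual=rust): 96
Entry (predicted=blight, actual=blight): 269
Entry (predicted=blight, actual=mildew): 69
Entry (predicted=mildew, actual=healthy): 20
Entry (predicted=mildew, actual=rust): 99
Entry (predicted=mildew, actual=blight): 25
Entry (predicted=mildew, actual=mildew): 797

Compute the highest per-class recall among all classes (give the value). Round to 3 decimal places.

0.937

Per-class recall (TP/(TP+FN)):
  healthy: TP=598, FN=11+9+20=40 → 598/638 = 0.9373
  rust: TP=283, FN=88+96+99=283 → 283/566 = 0.5000
  blight: TP=269, FN=29+28+25=82 → 269/351 = 0.7664
  mildew: TP=797, FN=79+70+69=218 → 797/1015 = 0.7852
Highest is class 'healthy' with recall = 0.937.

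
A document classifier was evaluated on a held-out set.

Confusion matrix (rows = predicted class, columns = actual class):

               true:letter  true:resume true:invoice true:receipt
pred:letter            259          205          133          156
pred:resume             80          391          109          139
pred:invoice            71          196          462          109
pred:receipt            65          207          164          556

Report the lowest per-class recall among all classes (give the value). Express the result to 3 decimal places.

0.391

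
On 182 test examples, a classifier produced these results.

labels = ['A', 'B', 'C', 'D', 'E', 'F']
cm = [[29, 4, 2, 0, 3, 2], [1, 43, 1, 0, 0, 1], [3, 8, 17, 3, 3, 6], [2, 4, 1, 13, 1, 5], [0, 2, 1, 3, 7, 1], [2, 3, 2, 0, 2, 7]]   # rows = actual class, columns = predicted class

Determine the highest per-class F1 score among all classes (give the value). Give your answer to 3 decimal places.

Per-class F1 score (2·TP/(2·TP+FP+FN)):
  A: TP=29, FP=1+3+2+0+2=8, FN=4+2+0+3+2=11 → 58/77 = 0.7532
  B: TP=43, FP=4+8+4+2+3=21, FN=1+1+0+0+1=3 → 86/110 = 0.7818
  C: TP=17, FP=2+1+1+1+2=7, FN=3+8+3+3+6=23 → 34/64 = 0.5313
  D: TP=13, FP=0+0+3+3+0=6, FN=2+4+1+1+5=13 → 26/45 = 0.5778
  E: TP=7, FP=3+0+3+1+2=9, FN=0+2+1+3+1=7 → 14/30 = 0.4667
  F: TP=7, FP=2+1+6+5+1=15, FN=2+3+2+0+2=9 → 14/38 = 0.3684
Highest is class 'B' with F1 score = 0.782.

0.782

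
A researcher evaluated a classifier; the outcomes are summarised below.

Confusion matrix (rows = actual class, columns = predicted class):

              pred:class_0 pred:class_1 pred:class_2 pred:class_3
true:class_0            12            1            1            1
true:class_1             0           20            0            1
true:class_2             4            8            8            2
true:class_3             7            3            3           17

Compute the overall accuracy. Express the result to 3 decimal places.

0.648

Accuracy = trace / total = (12+20+8+17=57) / 88 = 57/88 = 0.648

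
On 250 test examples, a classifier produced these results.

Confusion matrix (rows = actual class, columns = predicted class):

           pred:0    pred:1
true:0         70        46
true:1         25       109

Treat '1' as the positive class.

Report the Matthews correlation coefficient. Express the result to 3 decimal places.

MCC = (TP·TN − FP·FN) / √((TP+FP)(TP+FN)(TN+FP)(TN+FN))
Numerator = 109·70 − 46·25 = 6480
Denominator = √(155·134·116·95) = √228885400 = 15128.9590
MCC = 6480 / 15128.9590 = 0.428

0.428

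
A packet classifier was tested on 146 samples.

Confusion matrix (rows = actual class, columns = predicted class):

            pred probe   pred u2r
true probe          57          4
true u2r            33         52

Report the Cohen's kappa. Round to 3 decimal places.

0.512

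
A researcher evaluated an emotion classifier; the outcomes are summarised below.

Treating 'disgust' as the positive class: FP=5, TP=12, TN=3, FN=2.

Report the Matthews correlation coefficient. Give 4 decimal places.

0.2665

MCC = (TP·TN − FP·FN) / √((TP+FP)(TP+FN)(TN+FP)(TN+FN))
Numerator = 12·3 − 5·2 = 26
Denominator = √(17·14·8·5) = √9520 = 97.5705
MCC = 26 / 97.5705 = 0.2665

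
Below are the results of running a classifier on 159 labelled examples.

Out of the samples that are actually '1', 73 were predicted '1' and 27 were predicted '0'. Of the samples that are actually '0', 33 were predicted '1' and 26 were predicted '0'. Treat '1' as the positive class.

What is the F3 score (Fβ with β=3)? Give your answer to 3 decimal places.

Fβ = (1+β²)·TP / ((1+β²)·TP + β²·FN + FP), with β²=9
= 10·73 / (10·73 + 9·27 + 33) = 0.726

0.726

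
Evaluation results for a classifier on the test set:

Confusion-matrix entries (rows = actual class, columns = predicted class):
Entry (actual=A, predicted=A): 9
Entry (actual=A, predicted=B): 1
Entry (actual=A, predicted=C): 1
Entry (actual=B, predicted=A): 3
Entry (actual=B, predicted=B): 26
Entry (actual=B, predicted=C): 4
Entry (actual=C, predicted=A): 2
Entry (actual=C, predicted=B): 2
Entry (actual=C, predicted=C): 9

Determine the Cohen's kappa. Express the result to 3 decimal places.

Observed agreement pₒ = trace/N = 44/57 = 0.7719
Expected agreement pₑ = Σ (rowᵢ·colᵢ)/N² = (11·14 + 33·29 + 13·14)/57² = 0.3980
κ = (pₒ − pₑ)/(1 − pₑ) = (0.7719 − 0.3980)/(1 − 0.3980) = 0.621

0.621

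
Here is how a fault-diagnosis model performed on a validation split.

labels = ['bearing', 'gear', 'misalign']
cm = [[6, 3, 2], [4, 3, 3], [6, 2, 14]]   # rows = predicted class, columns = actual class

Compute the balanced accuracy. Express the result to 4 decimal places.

0.4956

Balanced accuracy = mean of per-class recall.
  bearing: recall = 6/16 = 0.37500
  gear: recall = 3/8 = 0.37500
  misalign: recall = 14/19 = 0.73684
Mean = (0.37500 + 0.37500 + 0.73684) / 3 = 0.4956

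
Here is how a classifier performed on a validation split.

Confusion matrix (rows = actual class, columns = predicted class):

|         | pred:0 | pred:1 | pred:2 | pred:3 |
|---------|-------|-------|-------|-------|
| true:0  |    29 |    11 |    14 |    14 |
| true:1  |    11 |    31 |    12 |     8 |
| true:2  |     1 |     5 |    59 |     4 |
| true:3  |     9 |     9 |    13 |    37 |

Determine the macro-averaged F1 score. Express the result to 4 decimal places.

Per-class F1 score (2·TP/(2·TP+FP+FN)):
  0: TP=29, FP=11+1+9=21, FN=11+14+14=39 → 58/118 = 0.49153
  1: TP=31, FP=11+5+9=25, FN=11+12+8=31 → 62/118 = 0.52542
  2: TP=59, FP=14+12+13=39, FN=1+5+4=10 → 118/167 = 0.70659
  3: TP=37, FP=14+8+4=26, FN=9+9+13=31 → 74/131 = 0.56489
Macro-F1 score = mean = (0.49153 + 0.52542 + 0.70659 + 0.56489) / 4 = 0.5721

0.5721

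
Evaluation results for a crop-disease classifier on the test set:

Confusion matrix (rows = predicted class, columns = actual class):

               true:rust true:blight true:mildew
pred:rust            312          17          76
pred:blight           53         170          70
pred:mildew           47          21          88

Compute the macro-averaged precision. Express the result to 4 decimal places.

Per-class precision (TP/(TP+FP)):
  rust: TP=312, FP=17+76=93 → 312/405 = 0.77037
  blight: TP=170, FP=53+70=123 → 170/293 = 0.58020
  mildew: TP=88, FP=47+21=68 → 88/156 = 0.56410
Macro-precision = mean = (0.77037 + 0.58020 + 0.56410) / 3 = 0.6382

0.6382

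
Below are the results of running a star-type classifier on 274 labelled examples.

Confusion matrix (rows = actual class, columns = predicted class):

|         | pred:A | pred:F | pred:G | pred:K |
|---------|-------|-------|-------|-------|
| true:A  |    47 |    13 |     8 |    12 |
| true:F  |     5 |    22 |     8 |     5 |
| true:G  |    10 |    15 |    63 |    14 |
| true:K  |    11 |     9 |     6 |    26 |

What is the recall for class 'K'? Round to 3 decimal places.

0.500

Take TP from the diagonal, FP from the rest of the 'K' prediction marginal, FN from the rest of the 'K' actual marginal.
recall = TP/(TP+FN).
K: TP=26, FN=11+9+6=26 → 26/52 = 0.5000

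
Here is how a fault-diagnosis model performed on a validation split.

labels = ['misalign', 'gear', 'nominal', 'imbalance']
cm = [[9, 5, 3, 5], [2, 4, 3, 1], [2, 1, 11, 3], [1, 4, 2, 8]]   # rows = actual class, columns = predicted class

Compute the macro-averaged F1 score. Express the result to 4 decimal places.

0.4861

Per-class F1 score (2·TP/(2·TP+FP+FN)):
  misalign: TP=9, FP=2+2+1=5, FN=5+3+5=13 → 18/36 = 0.50000
  gear: TP=4, FP=5+1+4=10, FN=2+3+1=6 → 8/24 = 0.33333
  nominal: TP=11, FP=3+3+2=8, FN=2+1+3=6 → 22/36 = 0.61111
  imbalance: TP=8, FP=5+1+3=9, FN=1+4+2=7 → 16/32 = 0.50000
Macro-F1 score = mean = (0.50000 + 0.33333 + 0.61111 + 0.50000) / 4 = 0.4861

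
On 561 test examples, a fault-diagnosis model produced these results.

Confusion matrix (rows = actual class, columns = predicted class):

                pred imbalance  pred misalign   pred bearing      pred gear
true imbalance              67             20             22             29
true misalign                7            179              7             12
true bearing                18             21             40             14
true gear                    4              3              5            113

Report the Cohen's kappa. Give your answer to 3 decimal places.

Observed agreement pₒ = trace/N = 399/561 = 0.7112
Expected agreement pₑ = Σ (rowᵢ·colᵢ)/N² = (138·96 + 205·223 + 93·74 + 125·168)/561² = 0.2759
κ = (pₒ − pₑ)/(1 − pₑ) = (0.7112 − 0.2759)/(1 − 0.2759) = 0.601

0.601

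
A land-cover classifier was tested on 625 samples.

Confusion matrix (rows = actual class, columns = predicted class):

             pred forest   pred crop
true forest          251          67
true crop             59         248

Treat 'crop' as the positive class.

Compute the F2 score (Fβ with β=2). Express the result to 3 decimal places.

0.804

Fβ = (1+β²)·TP / ((1+β²)·TP + β²·FN + FP), with β²=4
= 5·248 / (5·248 + 4·59 + 67) = 0.804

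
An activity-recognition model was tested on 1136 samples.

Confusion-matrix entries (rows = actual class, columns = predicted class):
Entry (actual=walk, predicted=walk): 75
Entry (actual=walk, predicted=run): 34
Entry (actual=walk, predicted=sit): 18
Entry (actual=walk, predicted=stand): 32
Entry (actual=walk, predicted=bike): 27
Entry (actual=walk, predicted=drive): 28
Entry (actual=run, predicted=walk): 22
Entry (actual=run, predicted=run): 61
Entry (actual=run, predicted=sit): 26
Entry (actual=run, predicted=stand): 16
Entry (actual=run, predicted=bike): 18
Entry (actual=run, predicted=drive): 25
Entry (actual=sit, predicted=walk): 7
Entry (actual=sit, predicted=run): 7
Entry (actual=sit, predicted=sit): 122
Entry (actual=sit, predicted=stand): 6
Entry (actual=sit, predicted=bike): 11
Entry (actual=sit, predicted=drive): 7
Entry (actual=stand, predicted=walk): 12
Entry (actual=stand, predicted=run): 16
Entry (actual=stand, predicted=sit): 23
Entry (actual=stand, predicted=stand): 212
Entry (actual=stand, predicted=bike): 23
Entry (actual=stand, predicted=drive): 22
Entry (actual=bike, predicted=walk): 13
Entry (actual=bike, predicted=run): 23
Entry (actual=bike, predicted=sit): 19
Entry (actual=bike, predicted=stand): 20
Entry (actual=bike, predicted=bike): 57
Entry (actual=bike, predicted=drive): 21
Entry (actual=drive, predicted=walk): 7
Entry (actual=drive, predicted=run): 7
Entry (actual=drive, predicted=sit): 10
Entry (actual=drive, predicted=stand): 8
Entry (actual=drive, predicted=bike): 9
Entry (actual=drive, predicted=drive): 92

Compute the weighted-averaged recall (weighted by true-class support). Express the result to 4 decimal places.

Per-class recall (TP/(TP+FN)):
  walk: TP=75, FN=34+18+32+27+28=139 → 75/214 = 0.35047
  run: TP=61, FN=22+26+16+18+25=107 → 61/168 = 0.36310
  sit: TP=122, FN=7+7+6+11+7=38 → 122/160 = 0.76250
  stand: TP=212, FN=12+16+23+23+22=96 → 212/308 = 0.68831
  bike: TP=57, FN=13+23+19+20+21=96 → 57/153 = 0.37255
  drive: TP=92, FN=7+7+10+8+9=41 → 92/133 = 0.69173
Weighted-recall = Σ (supportᵢ/N)·recallᵢ with N=1136: (214/1136)·0.35047 + (168/1136)·0.36310 + (160/1136)·0.76250 + (308/1136)·0.68831 + (153/1136)·0.37255 + (133/1136)·0.69173 = 0.5449

0.5449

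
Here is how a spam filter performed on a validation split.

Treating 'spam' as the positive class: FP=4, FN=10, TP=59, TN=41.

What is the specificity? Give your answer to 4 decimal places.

0.9111

Specificity = TN/(TN+FP) = 41/(41+4) = 0.9111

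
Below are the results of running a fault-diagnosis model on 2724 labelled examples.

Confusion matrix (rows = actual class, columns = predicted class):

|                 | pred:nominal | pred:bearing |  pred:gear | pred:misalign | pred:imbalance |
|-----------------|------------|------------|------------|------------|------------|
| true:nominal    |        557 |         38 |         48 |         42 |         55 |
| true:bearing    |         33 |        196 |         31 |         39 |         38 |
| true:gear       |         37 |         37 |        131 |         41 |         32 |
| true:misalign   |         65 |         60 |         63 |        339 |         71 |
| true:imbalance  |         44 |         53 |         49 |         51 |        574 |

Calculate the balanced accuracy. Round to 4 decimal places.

Balanced accuracy = mean of per-class recall.
  nominal: recall = 557/740 = 0.75270
  bearing: recall = 196/337 = 0.58160
  gear: recall = 131/278 = 0.47122
  misalign: recall = 339/598 = 0.56689
  imbalance: recall = 574/771 = 0.74449
Mean = (0.75270 + 0.58160 + 0.47122 + 0.56689 + 0.74449) / 5 = 0.6234

0.6234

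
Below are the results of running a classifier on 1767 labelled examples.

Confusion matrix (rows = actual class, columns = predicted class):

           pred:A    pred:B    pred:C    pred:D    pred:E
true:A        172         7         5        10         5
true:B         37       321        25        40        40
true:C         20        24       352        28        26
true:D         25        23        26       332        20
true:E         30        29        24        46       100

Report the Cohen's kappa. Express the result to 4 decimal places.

0.6461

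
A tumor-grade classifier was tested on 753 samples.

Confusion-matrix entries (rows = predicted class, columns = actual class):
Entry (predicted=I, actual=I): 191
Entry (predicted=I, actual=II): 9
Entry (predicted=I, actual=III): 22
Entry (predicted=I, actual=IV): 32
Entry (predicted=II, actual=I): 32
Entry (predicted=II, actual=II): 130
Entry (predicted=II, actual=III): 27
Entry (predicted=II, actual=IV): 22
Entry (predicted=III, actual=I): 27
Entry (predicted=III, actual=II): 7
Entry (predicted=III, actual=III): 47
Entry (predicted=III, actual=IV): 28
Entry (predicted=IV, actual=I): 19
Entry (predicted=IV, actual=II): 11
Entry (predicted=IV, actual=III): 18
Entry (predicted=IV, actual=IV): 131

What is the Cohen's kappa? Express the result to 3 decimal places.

0.539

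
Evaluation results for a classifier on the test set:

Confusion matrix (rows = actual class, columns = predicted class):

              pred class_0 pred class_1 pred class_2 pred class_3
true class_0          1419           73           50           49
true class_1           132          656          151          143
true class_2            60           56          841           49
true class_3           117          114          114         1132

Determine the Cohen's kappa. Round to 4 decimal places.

0.7096

Observed agreement pₒ = trace/N = 4048/5156 = 0.78510
Expected agreement pₑ = Σ (rowᵢ·colᵢ)/N² = (1591·1728 + 1082·899 + 1006·1156 + 1477·1373)/5156² = 0.26003
κ = (pₒ − pₑ)/(1 − pₑ) = (0.78510 − 0.26003)/(1 − 0.26003) = 0.7096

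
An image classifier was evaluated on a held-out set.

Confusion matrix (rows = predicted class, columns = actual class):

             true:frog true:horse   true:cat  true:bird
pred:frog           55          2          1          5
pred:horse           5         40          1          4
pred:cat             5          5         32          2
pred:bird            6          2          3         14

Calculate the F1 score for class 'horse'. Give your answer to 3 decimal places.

Treat 'horse' as positive and all other classes as negative.
F1 score = 2·TP/(2·TP+FP+FN).
horse: TP=40, FP=5+1+4=10, FN=2+5+2=9 → 80/99 = 0.8081

0.808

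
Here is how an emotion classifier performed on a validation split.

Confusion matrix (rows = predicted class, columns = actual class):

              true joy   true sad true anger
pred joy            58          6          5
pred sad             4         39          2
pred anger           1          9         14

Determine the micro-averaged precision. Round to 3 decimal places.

Micro-averaging pools counts across classes: ΣTP=111, ΣFP=27, ΣFN=27.
Micro-precision = TP/(TP+FP) on pooled counts = 0.804 (equals overall accuracy in single-label multiclass).

0.804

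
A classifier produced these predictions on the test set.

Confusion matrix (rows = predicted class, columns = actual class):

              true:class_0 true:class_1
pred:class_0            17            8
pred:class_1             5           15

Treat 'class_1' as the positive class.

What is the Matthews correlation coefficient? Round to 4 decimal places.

0.4274

MCC = (TP·TN − FP·FN) / √((TP+FP)(TP+FN)(TN+FP)(TN+FN))
Numerator = 15·17 − 5·8 = 215
Denominator = √(20·23·22·25) = √253000 = 502.9911
MCC = 215 / 502.9911 = 0.4274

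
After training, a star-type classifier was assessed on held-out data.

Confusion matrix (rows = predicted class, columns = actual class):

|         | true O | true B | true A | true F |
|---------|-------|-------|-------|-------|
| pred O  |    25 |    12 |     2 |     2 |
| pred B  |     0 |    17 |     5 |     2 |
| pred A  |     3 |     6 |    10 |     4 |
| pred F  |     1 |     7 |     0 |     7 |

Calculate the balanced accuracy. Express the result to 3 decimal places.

0.580

Balanced accuracy = mean of per-class recall.
  O: recall = 25/29 = 0.8621
  B: recall = 17/42 = 0.4048
  A: recall = 10/17 = 0.5882
  F: recall = 7/15 = 0.4667
Mean = (0.8621 + 0.4048 + 0.5882 + 0.4667) / 4 = 0.580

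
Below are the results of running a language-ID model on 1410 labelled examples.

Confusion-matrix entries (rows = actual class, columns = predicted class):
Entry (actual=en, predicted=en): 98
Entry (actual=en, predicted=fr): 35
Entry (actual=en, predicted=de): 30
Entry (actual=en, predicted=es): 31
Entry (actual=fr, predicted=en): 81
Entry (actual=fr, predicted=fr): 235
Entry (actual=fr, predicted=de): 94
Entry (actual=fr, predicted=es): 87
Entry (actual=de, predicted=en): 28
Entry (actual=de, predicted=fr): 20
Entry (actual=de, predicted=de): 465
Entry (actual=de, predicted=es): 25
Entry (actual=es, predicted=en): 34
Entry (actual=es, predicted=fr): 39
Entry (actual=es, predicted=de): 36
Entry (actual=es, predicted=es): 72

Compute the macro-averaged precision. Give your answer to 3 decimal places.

0.550

Per-class precision (TP/(TP+FP)):
  en: TP=98, FP=81+28+34=143 → 98/241 = 0.4066
  fr: TP=235, FP=35+20+39=94 → 235/329 = 0.7143
  de: TP=465, FP=30+94+36=160 → 465/625 = 0.7440
  es: TP=72, FP=31+87+25=143 → 72/215 = 0.3349
Macro-precision = mean = (0.4066 + 0.7143 + 0.7440 + 0.3349) / 4 = 0.550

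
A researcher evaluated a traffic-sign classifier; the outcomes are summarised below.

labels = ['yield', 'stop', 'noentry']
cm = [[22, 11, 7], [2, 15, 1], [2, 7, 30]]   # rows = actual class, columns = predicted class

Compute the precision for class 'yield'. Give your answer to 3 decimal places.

0.846

precision = TP/(TP+FP).
yield: TP=22, FP=2+2=4 → 22/26 = 0.8462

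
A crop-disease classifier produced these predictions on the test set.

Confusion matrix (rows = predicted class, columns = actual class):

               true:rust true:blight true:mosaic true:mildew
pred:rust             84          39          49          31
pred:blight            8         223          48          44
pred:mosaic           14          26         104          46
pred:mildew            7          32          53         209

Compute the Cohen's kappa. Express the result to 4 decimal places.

Observed agreement pₒ = trace/N = 620/1017 = 0.60964
Expected agreement pₑ = Σ (rowᵢ·colᵢ)/N² = (113·203 + 320·323 + 254·190 + 330·301)/1017² = 0.26481
κ = (pₒ − pₑ)/(1 − pₑ) = (0.60964 − 0.26481)/(1 − 0.26481) = 0.4690

0.4690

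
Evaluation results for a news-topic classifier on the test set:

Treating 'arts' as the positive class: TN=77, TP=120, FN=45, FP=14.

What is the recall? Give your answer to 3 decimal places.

0.727

Recall = TP/(TP+FN) = 120/(120+45) = 120/165 = 0.727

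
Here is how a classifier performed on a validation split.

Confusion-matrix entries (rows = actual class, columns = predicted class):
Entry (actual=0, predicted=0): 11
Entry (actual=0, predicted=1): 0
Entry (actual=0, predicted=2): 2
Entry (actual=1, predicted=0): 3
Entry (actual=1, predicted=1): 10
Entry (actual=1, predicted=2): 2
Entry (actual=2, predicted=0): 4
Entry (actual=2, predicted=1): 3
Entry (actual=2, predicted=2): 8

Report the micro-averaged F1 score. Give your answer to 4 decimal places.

Micro-averaging pools counts across classes: ΣTP=29, ΣFP=14, ΣFN=14.
Micro-F1 score = 2·TP/(2·TP+FP+FN) on pooled counts = 0.6744 (equals overall accuracy in single-label multiclass).

0.6744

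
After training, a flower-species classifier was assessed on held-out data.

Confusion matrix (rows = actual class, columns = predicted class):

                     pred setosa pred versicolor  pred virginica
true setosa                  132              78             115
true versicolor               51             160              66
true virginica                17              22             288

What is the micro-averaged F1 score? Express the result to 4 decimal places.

0.6243

Micro-averaging pools counts across classes: ΣTP=580, ΣFP=349, ΣFN=349.
Micro-F1 score = 2·TP/(2·TP+FP+FN) on pooled counts = 0.6243 (equals overall accuracy in single-label multiclass).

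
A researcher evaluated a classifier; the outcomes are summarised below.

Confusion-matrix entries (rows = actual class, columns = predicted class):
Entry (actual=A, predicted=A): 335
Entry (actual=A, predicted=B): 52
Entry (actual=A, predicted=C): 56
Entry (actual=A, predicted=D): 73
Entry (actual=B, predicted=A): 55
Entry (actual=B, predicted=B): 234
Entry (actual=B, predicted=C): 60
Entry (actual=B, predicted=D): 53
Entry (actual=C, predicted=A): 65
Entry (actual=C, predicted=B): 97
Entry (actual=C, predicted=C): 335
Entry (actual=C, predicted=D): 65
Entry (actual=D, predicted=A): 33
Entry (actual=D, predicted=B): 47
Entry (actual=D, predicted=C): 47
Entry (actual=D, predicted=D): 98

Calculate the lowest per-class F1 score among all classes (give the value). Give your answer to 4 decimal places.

0.3813

Per-class F1 score (2·TP/(2·TP+FP+FN)):
  A: TP=335, FP=55+65+33=153, FN=52+56+73=181 → 670/1004 = 0.66733
  B: TP=234, FP=52+97+47=196, FN=55+60+53=168 → 468/832 = 0.56250
  C: TP=335, FP=56+60+47=163, FN=65+97+65=227 → 670/1060 = 0.63208
  D: TP=98, FP=73+53+65=191, FN=33+47+47=127 → 196/514 = 0.38132
Lowest is class 'D' with F1 score = 0.3813.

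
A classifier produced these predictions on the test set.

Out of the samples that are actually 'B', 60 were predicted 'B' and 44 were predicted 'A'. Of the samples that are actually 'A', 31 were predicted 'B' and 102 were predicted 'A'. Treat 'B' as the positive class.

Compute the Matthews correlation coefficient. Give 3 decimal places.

MCC = (TP·TN − FP·FN) / √((TP+FP)(TP+FN)(TN+FP)(TN+FN))
Numerator = 60·102 − 31·44 = 4756
Denominator = √(91·104·133·146) = √183771952 = 13556.2514
MCC = 4756 / 13556.2514 = 0.351

0.351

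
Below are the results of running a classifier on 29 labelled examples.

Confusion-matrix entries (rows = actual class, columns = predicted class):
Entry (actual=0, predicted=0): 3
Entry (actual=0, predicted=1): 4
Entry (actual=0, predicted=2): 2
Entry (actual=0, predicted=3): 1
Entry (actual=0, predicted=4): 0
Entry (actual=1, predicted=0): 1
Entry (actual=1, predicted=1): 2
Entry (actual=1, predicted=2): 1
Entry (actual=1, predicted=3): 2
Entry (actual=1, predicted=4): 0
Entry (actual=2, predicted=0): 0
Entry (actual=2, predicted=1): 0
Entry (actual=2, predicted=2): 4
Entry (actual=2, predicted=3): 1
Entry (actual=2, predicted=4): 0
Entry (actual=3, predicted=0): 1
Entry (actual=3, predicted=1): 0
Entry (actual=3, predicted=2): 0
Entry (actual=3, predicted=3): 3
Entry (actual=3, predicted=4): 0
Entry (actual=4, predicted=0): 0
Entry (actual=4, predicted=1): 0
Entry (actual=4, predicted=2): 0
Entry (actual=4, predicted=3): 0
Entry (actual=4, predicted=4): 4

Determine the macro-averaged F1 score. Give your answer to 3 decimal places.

0.589

Per-class F1 score (2·TP/(2·TP+FP+FN)):
  0: TP=3, FP=1+0+1+0=2, FN=4+2+1+0=7 → 6/15 = 0.4000
  1: TP=2, FP=4+0+0+0=4, FN=1+1+2+0=4 → 4/12 = 0.3333
  2: TP=4, FP=2+1+0+0=3, FN=0+0+1+0=1 → 8/12 = 0.6667
  3: TP=3, FP=1+2+1+0=4, FN=1+0+0+0=1 → 6/11 = 0.5455
  4: TP=4, FP=0+0+0+0=0, FN=0+0+0+0=0 → 8/8 = 1.0000
Macro-F1 score = mean = (0.4000 + 0.3333 + 0.6667 + 0.5455 + 1.0000) / 5 = 0.589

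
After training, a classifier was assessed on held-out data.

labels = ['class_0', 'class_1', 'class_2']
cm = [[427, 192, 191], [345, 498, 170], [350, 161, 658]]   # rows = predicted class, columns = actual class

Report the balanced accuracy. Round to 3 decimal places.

0.537

Balanced accuracy = mean of per-class recall.
  class_0: recall = 427/1122 = 0.3806
  class_1: recall = 498/851 = 0.5852
  class_2: recall = 658/1019 = 0.6457
Mean = (0.3806 + 0.5852 + 0.6457) / 3 = 0.537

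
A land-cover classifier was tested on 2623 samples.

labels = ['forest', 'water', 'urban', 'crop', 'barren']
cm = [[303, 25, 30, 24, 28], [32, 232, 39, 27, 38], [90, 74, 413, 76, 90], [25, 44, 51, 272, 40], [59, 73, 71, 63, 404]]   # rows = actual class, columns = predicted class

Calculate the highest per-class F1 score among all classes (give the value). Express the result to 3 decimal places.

0.659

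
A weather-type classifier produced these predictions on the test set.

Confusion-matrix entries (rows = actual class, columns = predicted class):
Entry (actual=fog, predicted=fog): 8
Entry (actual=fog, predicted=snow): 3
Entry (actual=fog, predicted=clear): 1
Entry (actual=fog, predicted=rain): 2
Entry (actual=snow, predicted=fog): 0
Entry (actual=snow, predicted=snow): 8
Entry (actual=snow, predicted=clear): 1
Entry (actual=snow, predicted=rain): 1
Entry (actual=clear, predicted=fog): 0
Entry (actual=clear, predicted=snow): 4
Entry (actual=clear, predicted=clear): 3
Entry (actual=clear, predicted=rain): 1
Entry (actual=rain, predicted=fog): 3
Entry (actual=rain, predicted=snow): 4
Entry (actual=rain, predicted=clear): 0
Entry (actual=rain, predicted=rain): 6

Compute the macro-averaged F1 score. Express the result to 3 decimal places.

Per-class F1 score (2·TP/(2·TP+FP+FN)):
  fog: TP=8, FP=0+0+3=3, FN=3+1+2=6 → 16/25 = 0.6400
  snow: TP=8, FP=3+4+4=11, FN=0+1+1=2 → 16/29 = 0.5517
  clear: TP=3, FP=1+1+0=2, FN=0+4+1=5 → 6/13 = 0.4615
  rain: TP=6, FP=2+1+1=4, FN=3+4+0=7 → 12/23 = 0.5217
Macro-F1 score = mean = (0.6400 + 0.5517 + 0.4615 + 0.5217) / 4 = 0.544

0.544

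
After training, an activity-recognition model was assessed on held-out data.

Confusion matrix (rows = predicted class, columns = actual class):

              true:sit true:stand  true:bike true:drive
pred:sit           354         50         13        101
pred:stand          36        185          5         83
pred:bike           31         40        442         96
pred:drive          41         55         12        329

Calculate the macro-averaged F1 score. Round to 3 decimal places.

0.687

Per-class F1 score (2·TP/(2·TP+FP+FN)):
  sit: TP=354, FP=50+13+101=164, FN=36+31+41=108 → 708/980 = 0.7224
  stand: TP=185, FP=36+5+83=124, FN=50+40+55=145 → 370/639 = 0.5790
  bike: TP=442, FP=31+40+96=167, FN=13+5+12=30 → 884/1081 = 0.8178
  drive: TP=329, FP=41+55+12=108, FN=101+83+96=280 → 658/1046 = 0.6291
Macro-F1 score = mean = (0.7224 + 0.5790 + 0.8178 + 0.6291) / 4 = 0.687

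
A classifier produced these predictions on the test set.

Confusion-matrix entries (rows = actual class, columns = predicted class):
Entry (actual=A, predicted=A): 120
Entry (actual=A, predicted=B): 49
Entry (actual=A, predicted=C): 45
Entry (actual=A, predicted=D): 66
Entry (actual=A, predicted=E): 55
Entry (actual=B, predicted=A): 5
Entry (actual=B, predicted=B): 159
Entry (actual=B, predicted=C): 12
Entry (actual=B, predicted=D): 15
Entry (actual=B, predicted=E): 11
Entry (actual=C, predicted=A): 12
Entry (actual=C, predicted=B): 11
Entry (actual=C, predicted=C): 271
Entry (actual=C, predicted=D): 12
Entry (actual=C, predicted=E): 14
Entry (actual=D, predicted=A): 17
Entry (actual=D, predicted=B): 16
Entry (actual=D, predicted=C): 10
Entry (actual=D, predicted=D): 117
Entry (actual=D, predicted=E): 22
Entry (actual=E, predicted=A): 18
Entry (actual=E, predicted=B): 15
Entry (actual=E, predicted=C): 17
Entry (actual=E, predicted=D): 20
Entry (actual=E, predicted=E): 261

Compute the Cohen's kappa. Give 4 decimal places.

Observed agreement pₒ = trace/N = 928/1370 = 0.67737
Expected agreement pₑ = Σ (rowᵢ·colᵢ)/N² = (335·172 + 202·250 + 320·355 + 182·230 + 331·363)/1370² = 0.20445
κ = (pₒ − pₑ)/(1 − pₑ) = (0.67737 − 0.20445)/(1 − 0.20445) = 0.5945

0.5945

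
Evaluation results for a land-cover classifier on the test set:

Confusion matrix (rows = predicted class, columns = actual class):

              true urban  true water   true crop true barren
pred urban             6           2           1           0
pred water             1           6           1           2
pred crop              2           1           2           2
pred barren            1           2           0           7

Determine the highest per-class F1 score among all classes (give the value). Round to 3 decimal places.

Per-class F1 score (2·TP/(2·TP+FP+FN)):
  urban: TP=6, FP=2+1+0=3, FN=1+2+1=4 → 12/19 = 0.6316
  water: TP=6, FP=1+1+2=4, FN=2+1+2=5 → 12/21 = 0.5714
  crop: TP=2, FP=2+1+2=5, FN=1+1+0=2 → 4/11 = 0.3636
  barren: TP=7, FP=1+2+0=3, FN=0+2+2=4 → 14/21 = 0.6667
Highest is class 'barren' with F1 score = 0.667.

0.667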